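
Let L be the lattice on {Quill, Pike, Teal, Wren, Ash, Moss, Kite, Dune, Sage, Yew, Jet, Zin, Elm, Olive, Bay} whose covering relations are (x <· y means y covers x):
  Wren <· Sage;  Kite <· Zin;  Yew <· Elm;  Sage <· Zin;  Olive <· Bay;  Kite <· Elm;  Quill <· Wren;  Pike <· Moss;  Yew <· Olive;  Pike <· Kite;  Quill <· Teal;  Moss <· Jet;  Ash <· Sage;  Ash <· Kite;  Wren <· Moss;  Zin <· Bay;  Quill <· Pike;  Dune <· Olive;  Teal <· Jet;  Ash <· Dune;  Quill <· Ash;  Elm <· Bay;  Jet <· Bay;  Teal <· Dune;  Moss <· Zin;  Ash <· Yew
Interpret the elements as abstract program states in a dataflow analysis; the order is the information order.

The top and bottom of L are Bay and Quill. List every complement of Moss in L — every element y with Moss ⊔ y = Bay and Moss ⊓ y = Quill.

Need y with Moss ∨ y = Bay and Moss ∧ y = Quill.
Checking each element gives: Dune, Olive, Yew.

Dune, Olive, Yew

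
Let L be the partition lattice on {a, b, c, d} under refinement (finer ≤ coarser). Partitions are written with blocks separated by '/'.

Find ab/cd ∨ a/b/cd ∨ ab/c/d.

Common upper bounds of {ab/cd, a/b/cd, ab/c/d}: ab/cd, abcd.
The least among these is ab/cd.

ab/cd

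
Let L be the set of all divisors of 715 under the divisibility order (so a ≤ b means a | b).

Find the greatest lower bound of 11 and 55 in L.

11

Common lower bounds of {11, 55}: 1, 11.
The greatest among these is 11.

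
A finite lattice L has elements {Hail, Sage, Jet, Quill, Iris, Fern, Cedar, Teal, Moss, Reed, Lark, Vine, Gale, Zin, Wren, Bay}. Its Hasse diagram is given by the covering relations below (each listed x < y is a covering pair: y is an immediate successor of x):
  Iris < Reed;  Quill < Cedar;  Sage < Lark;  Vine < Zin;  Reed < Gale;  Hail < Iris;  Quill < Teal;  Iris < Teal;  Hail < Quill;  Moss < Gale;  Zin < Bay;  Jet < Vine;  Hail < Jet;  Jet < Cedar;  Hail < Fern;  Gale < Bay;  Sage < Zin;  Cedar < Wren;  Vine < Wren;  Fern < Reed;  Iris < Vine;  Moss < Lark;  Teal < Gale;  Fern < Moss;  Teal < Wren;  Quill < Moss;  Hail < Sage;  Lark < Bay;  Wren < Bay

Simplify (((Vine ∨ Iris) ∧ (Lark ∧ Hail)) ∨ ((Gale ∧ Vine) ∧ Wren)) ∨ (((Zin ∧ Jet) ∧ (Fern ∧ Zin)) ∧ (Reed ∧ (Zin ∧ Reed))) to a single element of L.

Iris

Vine ∨ Iris = Vine
Lark ∧ Hail = Hail
Vine ∧ Hail = Hail
Gale ∧ Vine = Iris
Iris ∧ Wren = Iris
Hail ∨ Iris = Iris
Zin ∧ Jet = Jet
Fern ∧ Zin = Hail
Jet ∧ Hail = Hail
Zin ∧ Reed = Iris
Reed ∧ Iris = Iris
Hail ∧ Iris = Hail
Iris ∨ Hail = Iris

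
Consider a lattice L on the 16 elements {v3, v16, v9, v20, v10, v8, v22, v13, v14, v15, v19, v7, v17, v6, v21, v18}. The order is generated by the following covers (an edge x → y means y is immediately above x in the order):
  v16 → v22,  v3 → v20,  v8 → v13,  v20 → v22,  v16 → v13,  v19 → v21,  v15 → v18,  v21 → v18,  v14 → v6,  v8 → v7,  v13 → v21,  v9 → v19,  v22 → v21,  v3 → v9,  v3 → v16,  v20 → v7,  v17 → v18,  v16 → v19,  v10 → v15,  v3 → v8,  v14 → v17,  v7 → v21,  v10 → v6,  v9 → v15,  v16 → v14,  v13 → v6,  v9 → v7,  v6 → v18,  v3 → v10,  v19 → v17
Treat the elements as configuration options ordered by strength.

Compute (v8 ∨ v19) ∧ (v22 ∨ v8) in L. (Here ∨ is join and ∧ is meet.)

v8 ∨ v19 = v21
v22 ∨ v8 = v21
v21 ∧ v21 = v21

v21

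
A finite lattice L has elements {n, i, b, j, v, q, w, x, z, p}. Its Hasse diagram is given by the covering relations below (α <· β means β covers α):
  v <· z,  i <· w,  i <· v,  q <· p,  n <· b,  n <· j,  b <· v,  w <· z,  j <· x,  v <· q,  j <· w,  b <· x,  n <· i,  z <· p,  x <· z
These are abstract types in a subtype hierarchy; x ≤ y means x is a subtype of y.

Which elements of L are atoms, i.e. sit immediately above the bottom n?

The atoms are exactly the elements that cover n: b, i, j.

b, i, j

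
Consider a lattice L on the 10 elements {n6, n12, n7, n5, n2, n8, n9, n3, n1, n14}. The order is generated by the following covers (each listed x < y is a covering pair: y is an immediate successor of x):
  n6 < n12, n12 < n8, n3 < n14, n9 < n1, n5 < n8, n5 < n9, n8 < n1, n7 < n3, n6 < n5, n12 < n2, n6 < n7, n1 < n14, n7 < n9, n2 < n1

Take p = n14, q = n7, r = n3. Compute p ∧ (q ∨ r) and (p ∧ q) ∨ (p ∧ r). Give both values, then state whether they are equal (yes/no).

n3; n3; yes

q ∨ r = n3, so p ∧ (q ∨ r) = n14 ∧ n3 = n3.
p ∧ q = n7 and p ∧ r = n3, so (p ∧ q) ∨ (p ∧ r) = n7 ∨ n3 = n3.
Equal: yes.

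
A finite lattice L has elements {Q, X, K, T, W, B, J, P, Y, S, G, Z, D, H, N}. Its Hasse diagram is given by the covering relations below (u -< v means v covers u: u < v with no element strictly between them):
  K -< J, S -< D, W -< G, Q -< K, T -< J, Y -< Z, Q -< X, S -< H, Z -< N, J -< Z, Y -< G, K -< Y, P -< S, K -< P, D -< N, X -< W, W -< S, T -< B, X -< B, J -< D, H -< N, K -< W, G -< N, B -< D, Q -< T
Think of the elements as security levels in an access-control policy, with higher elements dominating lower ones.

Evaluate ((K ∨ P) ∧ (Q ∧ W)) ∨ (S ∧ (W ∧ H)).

W

K ∨ P = P
Q ∧ W = Q
P ∧ Q = Q
W ∧ H = W
S ∧ W = W
Q ∨ W = W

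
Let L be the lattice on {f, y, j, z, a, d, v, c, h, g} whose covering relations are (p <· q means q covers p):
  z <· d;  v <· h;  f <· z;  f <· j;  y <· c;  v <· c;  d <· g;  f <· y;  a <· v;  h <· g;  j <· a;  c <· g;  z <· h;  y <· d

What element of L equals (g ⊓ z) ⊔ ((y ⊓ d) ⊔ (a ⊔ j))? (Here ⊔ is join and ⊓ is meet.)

g

g ∧ z = z
y ∧ d = y
a ∨ j = a
y ∨ a = c
z ∨ c = g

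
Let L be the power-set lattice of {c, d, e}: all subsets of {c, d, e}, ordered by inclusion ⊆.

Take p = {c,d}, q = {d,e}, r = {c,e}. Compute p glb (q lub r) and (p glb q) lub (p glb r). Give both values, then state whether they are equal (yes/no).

{c,d}; {c,d}; yes

q lub r = {c,d,e}, so p glb (q lub r) = {c,d} glb {c,d,e} = {c,d}.
p glb q = {d} and p glb r = {c}, so (p glb q) lub (p glb r) = {d} lub {c} = {c,d}.
Equal: yes.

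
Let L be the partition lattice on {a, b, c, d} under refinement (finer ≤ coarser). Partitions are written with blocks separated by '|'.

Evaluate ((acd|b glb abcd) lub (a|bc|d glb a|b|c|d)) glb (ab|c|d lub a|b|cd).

a|b|cd

acd|b ∧ abcd = acd|b
a|bc|d ∧ a|b|c|d = a|b|c|d
acd|b ∨ a|b|c|d = acd|b
ab|c|d ∨ a|b|cd = ab|cd
acd|b ∧ ab|cd = a|b|cd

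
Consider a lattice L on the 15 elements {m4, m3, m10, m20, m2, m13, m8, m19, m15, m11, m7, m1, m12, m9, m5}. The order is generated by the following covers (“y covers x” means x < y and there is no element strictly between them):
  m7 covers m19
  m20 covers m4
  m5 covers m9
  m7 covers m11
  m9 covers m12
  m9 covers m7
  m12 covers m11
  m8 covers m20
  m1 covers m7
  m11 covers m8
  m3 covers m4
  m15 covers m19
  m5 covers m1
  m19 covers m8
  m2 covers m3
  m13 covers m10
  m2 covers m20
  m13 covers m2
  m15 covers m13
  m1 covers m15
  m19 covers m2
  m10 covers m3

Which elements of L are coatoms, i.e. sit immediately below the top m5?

The coatoms are exactly the elements covered by m5: m1, m9.

m1, m9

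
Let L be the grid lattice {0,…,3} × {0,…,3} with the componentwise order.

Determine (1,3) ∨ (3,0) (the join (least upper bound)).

In a product of chains, the join is componentwise max, giving (3,3).

(3,3)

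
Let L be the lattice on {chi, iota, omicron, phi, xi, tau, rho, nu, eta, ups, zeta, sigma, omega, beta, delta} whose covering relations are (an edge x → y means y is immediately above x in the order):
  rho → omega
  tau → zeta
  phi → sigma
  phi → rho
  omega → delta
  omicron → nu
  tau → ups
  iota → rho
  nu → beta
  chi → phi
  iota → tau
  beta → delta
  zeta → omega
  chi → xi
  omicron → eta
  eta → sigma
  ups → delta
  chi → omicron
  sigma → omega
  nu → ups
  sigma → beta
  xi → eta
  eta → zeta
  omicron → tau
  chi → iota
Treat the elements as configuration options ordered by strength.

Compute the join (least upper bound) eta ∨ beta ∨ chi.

beta

Common upper bounds of {eta, beta, chi}: beta, delta.
The least among these is beta.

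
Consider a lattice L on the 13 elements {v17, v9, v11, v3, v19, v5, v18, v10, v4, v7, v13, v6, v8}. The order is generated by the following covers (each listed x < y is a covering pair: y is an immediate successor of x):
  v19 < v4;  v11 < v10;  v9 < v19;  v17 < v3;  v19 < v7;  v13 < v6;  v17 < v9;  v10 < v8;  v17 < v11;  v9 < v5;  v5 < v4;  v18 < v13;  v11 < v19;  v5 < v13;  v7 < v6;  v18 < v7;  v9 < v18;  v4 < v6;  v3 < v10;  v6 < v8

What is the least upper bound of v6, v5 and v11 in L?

Common upper bounds of {v6, v5, v11}: v6, v8.
The least among these is v6.

v6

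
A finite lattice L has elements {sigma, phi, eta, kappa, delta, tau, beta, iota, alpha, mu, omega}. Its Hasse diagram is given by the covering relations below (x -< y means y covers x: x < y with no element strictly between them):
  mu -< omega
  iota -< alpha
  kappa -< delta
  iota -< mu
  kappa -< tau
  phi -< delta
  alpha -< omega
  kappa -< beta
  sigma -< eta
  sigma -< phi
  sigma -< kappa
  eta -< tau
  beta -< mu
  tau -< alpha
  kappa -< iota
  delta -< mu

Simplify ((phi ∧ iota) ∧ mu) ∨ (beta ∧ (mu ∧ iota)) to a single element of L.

kappa

phi ∧ iota = sigma
sigma ∧ mu = sigma
mu ∧ iota = iota
beta ∧ iota = kappa
sigma ∨ kappa = kappa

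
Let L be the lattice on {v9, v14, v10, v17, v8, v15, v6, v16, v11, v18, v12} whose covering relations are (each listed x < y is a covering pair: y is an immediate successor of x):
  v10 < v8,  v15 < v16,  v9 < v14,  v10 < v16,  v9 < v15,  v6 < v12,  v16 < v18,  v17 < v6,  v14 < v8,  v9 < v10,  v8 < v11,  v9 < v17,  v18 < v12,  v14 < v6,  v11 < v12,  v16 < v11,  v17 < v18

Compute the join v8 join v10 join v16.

Common upper bounds of {v8, v10, v16}: v11, v12.
The least among these is v11.

v11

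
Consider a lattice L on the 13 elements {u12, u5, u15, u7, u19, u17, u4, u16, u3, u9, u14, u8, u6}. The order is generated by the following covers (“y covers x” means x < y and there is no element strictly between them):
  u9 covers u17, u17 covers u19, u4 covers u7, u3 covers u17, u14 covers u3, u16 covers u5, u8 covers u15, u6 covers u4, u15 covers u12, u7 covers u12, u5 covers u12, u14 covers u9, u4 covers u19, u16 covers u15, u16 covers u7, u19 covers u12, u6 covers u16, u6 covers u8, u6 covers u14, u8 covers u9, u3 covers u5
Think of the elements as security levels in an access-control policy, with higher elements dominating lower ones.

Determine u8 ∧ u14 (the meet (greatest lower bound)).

Common lower bounds of {u8, u14}: u12, u17, u19, u9.
The greatest among these is u9.

u9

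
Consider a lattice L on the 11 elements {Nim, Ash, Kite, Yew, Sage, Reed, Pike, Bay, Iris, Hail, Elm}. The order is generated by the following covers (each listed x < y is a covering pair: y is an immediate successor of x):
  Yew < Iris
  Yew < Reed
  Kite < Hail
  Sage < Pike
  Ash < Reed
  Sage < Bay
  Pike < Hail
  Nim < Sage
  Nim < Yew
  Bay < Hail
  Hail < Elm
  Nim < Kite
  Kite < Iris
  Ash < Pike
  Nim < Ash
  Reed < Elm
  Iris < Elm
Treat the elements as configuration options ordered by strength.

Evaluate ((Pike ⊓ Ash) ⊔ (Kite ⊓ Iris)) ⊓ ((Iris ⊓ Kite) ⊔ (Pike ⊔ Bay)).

Pike ∧ Ash = Ash
Kite ∧ Iris = Kite
Ash ∨ Kite = Hail
Iris ∧ Kite = Kite
Pike ∨ Bay = Hail
Kite ∨ Hail = Hail
Hail ∧ Hail = Hail

Hail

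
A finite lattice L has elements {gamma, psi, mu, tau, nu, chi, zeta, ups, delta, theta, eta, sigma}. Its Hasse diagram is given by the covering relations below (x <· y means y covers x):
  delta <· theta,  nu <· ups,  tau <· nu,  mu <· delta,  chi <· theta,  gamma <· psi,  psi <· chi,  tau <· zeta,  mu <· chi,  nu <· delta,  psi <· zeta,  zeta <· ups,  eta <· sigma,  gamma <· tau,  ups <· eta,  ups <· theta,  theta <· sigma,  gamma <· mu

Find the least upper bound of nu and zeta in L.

ups

Common upper bounds of {nu, zeta}: eta, sigma, theta, ups.
The least among these is ups.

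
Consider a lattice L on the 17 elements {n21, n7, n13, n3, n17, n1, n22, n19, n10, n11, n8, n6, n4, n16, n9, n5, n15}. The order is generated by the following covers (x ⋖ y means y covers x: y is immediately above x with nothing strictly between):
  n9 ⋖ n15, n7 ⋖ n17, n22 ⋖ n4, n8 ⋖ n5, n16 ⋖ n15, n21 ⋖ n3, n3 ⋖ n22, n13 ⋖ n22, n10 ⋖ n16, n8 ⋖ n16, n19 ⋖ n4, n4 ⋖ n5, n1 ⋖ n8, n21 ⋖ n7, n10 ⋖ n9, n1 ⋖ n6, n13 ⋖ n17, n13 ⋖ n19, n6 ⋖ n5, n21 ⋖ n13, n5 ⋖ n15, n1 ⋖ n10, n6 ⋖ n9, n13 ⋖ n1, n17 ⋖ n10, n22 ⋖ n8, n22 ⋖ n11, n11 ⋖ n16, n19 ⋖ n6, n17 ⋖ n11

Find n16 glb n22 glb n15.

Common lower bounds of {n16, n22, n15}: n13, n21, n22, n3.
The greatest among these is n22.

n22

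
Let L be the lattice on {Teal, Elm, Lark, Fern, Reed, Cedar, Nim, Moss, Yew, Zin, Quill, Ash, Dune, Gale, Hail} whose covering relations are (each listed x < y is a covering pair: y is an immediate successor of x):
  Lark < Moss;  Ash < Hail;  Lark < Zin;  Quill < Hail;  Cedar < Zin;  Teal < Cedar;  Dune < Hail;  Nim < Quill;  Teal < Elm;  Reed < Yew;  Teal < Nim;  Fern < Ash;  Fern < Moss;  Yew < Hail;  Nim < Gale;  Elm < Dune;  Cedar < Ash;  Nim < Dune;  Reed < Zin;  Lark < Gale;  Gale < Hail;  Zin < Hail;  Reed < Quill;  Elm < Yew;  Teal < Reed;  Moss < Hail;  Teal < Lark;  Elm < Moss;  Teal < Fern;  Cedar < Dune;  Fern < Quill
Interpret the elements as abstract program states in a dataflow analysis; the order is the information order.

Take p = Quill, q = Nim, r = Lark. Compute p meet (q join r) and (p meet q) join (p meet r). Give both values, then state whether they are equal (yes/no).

Nim; Nim; yes

q join r = Gale, so p meet (q join r) = Quill meet Gale = Nim.
p meet q = Nim and p meet r = Teal, so (p meet q) join (p meet r) = Nim join Teal = Nim.
Equal: yes.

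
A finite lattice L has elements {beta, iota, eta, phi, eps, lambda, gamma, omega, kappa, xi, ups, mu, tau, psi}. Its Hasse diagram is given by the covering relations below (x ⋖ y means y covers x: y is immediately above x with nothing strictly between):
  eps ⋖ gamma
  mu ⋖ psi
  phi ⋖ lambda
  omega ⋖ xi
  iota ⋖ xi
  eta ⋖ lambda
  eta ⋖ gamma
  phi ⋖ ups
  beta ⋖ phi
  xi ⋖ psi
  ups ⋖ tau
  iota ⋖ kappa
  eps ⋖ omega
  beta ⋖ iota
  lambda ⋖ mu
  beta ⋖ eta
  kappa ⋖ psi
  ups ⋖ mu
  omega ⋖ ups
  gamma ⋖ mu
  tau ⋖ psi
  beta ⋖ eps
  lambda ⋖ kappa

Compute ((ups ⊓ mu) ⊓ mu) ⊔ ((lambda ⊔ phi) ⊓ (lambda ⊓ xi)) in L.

ups ∧ mu = ups
ups ∧ mu = ups
lambda ∨ phi = lambda
lambda ∧ xi = beta
lambda ∧ beta = beta
ups ∨ beta = ups

ups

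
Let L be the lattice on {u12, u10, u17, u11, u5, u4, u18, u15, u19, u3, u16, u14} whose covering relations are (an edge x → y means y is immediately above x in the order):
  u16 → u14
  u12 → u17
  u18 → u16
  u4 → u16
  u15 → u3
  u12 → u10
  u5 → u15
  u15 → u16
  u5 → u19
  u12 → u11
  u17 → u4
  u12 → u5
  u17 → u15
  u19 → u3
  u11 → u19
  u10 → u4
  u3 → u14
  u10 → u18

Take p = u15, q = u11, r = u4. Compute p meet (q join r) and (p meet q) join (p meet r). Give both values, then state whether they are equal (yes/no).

u15; u17; no

q join r = u14, so p meet (q join r) = u15 meet u14 = u15.
p meet q = u12 and p meet r = u17, so (p meet q) join (p meet r) = u12 join u17 = u17.
Equal: no.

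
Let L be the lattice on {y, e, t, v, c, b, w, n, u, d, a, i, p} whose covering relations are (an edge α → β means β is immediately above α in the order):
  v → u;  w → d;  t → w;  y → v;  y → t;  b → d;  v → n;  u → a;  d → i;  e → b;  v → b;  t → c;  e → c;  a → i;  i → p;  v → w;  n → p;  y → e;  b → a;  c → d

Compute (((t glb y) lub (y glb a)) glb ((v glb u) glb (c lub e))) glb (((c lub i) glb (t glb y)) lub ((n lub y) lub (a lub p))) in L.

y

t ∧ y = y
y ∧ a = y
y ∨ y = y
v ∧ u = v
c ∨ e = c
v ∧ c = y
y ∧ y = y
c ∨ i = i
t ∧ y = y
i ∧ y = y
n ∨ y = n
a ∨ p = p
n ∨ p = p
y ∨ p = p
y ∧ p = y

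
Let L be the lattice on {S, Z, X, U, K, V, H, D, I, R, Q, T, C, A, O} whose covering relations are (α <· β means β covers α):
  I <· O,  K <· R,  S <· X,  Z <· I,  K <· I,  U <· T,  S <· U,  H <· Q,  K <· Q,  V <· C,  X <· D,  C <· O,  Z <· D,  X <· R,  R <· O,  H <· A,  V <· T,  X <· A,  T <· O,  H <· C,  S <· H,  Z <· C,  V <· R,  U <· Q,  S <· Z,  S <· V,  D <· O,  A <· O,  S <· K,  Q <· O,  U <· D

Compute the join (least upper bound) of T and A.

Common upper bounds of {T, A}: O.
The least among these is O.

O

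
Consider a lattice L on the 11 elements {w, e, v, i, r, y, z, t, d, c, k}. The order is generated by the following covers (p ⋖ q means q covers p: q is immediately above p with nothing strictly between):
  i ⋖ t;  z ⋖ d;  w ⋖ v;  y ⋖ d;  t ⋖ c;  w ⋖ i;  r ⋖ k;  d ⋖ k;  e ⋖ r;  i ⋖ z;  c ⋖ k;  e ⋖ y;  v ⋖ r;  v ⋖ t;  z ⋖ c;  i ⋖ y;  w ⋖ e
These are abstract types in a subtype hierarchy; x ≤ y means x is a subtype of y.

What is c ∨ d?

Common upper bounds of {c, d}: k.
The least among these is k.

k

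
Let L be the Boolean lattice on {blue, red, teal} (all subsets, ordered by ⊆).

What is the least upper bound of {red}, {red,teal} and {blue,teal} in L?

{blue,red,teal}

Under ⊆, join is union: {red} ∪ {red,teal} ∪ {blue,teal} = {blue,red,teal}.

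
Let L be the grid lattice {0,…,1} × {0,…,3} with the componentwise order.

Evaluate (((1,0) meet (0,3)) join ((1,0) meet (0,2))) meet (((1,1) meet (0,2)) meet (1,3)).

(0,0)

(1,0) ∧ (0,3) = (0,0)
(1,0) ∧ (0,2) = (0,0)
(0,0) ∨ (0,0) = (0,0)
(1,1) ∧ (0,2) = (0,1)
(0,1) ∧ (1,3) = (0,1)
(0,0) ∧ (0,1) = (0,0)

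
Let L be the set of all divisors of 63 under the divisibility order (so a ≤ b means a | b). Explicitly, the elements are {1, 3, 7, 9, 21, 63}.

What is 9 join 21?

63

In the divisibility order, the join is the least common multiple: lcm(9, 21) = 63.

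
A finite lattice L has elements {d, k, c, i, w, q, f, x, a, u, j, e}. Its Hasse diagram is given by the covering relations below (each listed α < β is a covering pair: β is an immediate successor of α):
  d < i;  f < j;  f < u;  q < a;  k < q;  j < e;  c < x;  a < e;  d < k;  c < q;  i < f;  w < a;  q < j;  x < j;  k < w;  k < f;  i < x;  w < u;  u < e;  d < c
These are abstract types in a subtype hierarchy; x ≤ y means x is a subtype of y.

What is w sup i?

u

Common upper bounds of {w, i}: e, u.
The least among these is u.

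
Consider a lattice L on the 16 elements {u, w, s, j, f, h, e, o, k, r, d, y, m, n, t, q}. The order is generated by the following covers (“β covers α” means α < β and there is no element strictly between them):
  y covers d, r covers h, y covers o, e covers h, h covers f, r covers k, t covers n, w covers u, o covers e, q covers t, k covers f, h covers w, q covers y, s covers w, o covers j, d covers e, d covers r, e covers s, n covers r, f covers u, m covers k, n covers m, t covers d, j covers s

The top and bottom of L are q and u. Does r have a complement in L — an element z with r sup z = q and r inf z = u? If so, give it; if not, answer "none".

For every candidate z, either r ∨ z ≠ q or r ∧ z ≠ u; no complement exists.

none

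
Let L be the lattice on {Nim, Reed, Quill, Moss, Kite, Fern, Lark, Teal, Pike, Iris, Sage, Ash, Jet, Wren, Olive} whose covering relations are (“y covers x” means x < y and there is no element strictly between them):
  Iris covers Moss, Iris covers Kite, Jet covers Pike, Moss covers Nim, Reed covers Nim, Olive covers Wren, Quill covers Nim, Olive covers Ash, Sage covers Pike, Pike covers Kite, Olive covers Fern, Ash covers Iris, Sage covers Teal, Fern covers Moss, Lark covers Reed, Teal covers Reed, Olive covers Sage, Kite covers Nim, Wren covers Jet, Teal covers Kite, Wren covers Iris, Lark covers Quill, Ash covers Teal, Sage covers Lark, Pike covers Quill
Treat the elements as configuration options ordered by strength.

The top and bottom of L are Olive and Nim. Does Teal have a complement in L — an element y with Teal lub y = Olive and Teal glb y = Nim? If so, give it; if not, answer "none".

Need y with Teal ∨ y = Olive and Teal ∧ y = Nim.
Checking each element gives: Fern.

Fern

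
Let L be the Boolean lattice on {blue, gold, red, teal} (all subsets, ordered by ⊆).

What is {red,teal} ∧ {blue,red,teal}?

Under ⊆, meet is intersection: {red,teal} ∩ {blue,red,teal} = {red,teal}.

{red,teal}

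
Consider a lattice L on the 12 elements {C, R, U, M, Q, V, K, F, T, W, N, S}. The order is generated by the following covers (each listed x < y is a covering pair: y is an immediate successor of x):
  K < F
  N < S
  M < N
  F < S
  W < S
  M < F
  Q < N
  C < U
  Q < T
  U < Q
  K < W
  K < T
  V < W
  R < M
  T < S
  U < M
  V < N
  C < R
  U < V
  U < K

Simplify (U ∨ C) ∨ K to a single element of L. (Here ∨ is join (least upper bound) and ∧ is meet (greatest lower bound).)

U ∨ C = U
U ∨ K = K

K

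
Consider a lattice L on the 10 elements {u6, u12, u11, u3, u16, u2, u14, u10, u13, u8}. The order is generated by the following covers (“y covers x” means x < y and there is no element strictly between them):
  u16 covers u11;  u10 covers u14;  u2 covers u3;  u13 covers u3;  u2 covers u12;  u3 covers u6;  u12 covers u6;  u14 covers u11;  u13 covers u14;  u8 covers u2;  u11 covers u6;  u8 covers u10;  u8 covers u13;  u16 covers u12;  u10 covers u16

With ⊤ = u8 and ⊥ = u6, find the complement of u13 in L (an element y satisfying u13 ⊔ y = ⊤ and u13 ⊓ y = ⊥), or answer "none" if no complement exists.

Need y with u13 ∨ y = u8 and u13 ∧ y = u6.
Checking each element gives: u12.

u12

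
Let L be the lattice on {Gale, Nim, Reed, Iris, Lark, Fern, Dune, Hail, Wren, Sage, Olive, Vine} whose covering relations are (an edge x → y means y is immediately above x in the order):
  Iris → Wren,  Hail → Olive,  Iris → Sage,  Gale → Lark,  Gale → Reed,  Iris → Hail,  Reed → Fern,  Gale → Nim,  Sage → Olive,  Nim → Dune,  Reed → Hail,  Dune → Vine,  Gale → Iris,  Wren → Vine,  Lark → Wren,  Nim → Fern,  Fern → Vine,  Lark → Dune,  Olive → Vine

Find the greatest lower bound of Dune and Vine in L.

Dune

Common lower bounds of {Dune, Vine}: Dune, Gale, Lark, Nim.
The greatest among these is Dune.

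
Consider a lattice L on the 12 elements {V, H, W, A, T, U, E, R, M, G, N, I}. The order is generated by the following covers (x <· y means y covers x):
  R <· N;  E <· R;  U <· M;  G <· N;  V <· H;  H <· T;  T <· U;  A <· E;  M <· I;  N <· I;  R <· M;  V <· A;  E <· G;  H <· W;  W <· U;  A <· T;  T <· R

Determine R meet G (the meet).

E

Common lower bounds of {R, G}: A, E, V.
The greatest among these is E.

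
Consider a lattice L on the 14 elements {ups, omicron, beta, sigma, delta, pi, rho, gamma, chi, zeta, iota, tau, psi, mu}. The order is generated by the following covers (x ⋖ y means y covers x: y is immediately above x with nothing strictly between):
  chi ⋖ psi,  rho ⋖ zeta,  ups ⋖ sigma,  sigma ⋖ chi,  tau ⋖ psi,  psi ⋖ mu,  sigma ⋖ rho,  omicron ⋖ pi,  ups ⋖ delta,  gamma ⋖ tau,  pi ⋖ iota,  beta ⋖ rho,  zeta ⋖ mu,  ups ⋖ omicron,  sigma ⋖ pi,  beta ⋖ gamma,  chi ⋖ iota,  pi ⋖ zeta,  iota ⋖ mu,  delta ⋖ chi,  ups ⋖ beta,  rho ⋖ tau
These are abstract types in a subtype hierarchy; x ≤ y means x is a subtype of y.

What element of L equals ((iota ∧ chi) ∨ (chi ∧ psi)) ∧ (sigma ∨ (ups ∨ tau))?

sigma

iota ∧ chi = chi
chi ∧ psi = chi
chi ∨ chi = chi
ups ∨ tau = tau
sigma ∨ tau = tau
chi ∧ tau = sigma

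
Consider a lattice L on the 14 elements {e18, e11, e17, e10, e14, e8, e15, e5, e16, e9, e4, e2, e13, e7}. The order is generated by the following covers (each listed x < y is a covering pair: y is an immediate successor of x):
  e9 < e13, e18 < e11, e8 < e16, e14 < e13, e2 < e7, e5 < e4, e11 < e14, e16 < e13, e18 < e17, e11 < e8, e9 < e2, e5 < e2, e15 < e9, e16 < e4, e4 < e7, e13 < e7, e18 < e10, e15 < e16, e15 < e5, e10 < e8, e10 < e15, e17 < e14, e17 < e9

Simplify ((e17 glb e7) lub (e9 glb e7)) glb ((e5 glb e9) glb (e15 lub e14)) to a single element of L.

e17 ∧ e7 = e17
e9 ∧ e7 = e9
e17 ∨ e9 = e9
e5 ∧ e9 = e15
e15 ∨ e14 = e13
e15 ∧ e13 = e15
e9 ∧ e15 = e15

e15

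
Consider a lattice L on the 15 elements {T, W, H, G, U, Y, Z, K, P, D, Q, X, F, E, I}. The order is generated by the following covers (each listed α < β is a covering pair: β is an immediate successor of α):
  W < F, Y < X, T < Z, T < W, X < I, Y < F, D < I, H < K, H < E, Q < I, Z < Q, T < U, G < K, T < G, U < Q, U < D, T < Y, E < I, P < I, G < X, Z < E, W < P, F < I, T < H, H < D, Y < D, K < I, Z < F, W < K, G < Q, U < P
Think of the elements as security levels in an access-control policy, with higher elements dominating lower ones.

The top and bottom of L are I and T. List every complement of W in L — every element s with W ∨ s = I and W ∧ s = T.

Need s with W ∨ s = I and W ∧ s = T.
Checking each element gives: D, E, Q, X.

D, E, Q, X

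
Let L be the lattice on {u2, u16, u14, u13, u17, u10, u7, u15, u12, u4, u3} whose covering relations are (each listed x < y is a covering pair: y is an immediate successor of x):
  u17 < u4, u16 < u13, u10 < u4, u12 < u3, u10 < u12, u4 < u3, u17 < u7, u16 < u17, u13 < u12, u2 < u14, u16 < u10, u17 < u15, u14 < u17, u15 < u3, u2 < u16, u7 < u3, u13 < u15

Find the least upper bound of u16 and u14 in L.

u17

Common upper bounds of {u16, u14}: u15, u17, u3, u4, u7.
The least among these is u17.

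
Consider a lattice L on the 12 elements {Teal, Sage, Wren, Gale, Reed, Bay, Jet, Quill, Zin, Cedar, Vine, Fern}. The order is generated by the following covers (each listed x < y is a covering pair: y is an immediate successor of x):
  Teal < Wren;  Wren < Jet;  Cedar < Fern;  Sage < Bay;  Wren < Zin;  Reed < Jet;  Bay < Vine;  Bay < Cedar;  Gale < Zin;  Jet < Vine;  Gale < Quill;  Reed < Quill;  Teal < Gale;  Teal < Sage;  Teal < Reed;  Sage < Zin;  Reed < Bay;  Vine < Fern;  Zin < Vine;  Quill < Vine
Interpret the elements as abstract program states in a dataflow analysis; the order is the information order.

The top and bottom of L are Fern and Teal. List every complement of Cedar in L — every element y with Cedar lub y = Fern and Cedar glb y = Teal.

Need y with Cedar ∨ y = Fern and Cedar ∧ y = Teal.
Checking each element gives: Gale, Wren.

Gale, Wren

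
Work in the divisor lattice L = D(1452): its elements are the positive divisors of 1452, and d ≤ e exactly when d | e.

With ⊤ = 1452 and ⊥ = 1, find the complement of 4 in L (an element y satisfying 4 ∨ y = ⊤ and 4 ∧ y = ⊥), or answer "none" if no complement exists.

363

Need y with 4 ∨ y = 1452 and 4 ∧ y = 1.
Checking each element gives: 363.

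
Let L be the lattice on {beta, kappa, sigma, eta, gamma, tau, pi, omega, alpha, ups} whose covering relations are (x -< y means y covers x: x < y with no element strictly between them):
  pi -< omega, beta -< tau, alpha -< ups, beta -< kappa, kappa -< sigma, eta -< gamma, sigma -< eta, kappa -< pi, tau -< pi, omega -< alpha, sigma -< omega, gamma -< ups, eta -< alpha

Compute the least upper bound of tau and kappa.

Common upper bounds of {tau, kappa}: alpha, omega, pi, ups.
The least among these is pi.

pi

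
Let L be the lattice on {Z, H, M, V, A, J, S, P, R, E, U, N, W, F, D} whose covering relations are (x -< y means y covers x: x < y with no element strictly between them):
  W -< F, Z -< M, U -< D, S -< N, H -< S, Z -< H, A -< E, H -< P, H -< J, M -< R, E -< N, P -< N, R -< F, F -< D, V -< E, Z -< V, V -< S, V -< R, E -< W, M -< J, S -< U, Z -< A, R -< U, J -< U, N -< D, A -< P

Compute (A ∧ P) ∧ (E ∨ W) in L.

A

A ∧ P = A
E ∨ W = W
A ∧ W = A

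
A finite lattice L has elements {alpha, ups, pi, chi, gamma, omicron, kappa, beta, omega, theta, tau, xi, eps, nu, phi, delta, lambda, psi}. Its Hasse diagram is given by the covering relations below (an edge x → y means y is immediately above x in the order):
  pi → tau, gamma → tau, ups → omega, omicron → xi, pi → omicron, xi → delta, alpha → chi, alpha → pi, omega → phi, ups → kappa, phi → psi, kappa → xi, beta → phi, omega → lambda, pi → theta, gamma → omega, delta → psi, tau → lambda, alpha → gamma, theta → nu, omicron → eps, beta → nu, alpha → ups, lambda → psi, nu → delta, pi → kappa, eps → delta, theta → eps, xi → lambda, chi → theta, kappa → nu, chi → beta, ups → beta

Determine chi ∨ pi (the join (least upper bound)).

theta

Common upper bounds of {chi, pi}: delta, eps, nu, psi, theta.
The least among these is theta.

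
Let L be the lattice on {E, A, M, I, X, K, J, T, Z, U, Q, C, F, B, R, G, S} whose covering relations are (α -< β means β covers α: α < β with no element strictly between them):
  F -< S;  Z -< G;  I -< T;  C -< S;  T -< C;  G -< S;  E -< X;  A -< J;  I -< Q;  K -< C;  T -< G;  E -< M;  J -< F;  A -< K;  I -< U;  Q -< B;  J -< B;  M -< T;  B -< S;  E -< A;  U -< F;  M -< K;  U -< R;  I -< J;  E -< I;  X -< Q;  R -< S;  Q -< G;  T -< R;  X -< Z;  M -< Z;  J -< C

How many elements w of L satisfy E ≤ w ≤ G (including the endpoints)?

The interval [E, G] = {E, G, I, M, Q, T, X, Z}, which has 8 elements.

8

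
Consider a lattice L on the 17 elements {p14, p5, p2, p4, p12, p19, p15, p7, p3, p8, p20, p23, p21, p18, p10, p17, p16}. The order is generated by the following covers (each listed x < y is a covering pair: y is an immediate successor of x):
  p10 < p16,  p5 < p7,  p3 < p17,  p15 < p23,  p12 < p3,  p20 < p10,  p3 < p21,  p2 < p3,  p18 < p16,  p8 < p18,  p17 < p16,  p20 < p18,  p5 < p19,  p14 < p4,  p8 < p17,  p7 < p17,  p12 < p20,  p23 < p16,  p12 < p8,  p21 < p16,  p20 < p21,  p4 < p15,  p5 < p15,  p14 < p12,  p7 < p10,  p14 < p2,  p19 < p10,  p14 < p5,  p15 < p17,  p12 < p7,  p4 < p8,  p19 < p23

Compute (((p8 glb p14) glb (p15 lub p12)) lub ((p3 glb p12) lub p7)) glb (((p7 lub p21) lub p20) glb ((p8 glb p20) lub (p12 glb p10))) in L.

p12

p8 ∧ p14 = p14
p15 ∨ p12 = p17
p14 ∧ p17 = p14
p3 ∧ p12 = p12
p12 ∨ p7 = p7
p14 ∨ p7 = p7
p7 ∨ p21 = p16
p16 ∨ p20 = p16
p8 ∧ p20 = p12
p12 ∧ p10 = p12
p12 ∨ p12 = p12
p16 ∧ p12 = p12
p7 ∧ p12 = p12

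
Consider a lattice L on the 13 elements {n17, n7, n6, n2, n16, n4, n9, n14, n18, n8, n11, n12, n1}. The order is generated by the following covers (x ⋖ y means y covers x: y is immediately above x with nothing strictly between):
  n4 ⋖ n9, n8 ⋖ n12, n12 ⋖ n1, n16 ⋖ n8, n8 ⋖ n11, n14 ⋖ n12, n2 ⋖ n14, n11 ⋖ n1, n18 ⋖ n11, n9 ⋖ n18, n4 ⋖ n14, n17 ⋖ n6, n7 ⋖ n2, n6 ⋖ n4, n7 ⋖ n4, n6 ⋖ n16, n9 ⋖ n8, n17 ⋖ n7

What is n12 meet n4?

Common lower bounds of {n12, n4}: n17, n4, n6, n7.
The greatest among these is n4.

n4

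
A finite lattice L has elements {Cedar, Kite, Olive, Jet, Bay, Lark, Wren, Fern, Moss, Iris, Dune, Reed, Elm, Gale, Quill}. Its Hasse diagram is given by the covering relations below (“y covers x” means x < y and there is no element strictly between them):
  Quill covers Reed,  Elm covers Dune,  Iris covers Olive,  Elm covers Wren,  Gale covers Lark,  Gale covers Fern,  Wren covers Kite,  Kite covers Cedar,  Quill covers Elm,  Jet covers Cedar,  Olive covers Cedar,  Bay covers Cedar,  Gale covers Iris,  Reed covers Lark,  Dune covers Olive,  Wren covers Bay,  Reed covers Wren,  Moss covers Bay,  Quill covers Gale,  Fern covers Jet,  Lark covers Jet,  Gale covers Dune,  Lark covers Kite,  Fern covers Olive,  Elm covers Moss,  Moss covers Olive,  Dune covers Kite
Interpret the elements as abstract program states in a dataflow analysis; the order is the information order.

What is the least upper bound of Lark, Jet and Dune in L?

Gale

Common upper bounds of {Lark, Jet, Dune}: Gale, Quill.
The least among these is Gale.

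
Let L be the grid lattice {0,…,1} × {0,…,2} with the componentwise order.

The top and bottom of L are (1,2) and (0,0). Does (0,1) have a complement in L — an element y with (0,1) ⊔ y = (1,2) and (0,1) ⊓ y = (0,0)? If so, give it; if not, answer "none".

For every candidate y, either (0,1) ∨ y ≠ (1,2) or (0,1) ∧ y ≠ (0,0); no complement exists.

none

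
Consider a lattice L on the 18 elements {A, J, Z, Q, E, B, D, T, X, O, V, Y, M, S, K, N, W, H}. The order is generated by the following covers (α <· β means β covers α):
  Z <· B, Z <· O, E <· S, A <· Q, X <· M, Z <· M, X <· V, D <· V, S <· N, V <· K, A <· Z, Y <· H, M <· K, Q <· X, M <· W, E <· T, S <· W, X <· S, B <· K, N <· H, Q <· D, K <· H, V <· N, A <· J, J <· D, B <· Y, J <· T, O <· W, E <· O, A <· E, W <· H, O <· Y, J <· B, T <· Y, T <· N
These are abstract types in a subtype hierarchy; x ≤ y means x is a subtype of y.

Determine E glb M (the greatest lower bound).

Common lower bounds of {E, M}: A.
The greatest among these is A.

A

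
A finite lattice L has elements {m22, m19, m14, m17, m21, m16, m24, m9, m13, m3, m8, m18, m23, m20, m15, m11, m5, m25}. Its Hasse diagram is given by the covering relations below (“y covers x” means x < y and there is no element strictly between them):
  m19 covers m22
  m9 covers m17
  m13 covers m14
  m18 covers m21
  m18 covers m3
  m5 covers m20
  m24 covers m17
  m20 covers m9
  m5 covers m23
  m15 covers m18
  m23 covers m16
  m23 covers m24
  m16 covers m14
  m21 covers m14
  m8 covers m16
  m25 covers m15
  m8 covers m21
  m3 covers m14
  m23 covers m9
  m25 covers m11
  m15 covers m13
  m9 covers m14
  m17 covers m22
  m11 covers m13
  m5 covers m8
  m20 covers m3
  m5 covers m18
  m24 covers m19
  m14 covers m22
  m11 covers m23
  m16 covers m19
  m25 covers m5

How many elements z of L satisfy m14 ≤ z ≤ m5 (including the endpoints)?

The interval [m14, m5] = {m14, m16, m18, m20, m21, m23, m3, m5, m8, m9}, which has 10 elements.

10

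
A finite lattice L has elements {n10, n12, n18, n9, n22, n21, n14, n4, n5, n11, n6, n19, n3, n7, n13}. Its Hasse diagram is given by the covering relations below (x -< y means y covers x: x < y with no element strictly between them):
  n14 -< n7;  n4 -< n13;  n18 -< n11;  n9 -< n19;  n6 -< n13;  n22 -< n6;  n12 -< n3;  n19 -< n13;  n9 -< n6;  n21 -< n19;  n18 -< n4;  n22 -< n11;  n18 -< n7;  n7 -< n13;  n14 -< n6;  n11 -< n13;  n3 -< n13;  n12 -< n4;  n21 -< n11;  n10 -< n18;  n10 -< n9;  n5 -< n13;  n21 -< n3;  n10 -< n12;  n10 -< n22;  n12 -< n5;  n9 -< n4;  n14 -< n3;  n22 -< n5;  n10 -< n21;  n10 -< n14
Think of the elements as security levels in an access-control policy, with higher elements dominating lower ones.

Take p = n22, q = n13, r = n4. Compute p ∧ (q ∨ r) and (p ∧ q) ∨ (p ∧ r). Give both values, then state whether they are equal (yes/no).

q ∨ r = n13, so p ∧ (q ∨ r) = n22 ∧ n13 = n22.
p ∧ q = n22 and p ∧ r = n10, so (p ∧ q) ∨ (p ∧ r) = n22 ∨ n10 = n22.
Equal: yes.

n22; n22; yes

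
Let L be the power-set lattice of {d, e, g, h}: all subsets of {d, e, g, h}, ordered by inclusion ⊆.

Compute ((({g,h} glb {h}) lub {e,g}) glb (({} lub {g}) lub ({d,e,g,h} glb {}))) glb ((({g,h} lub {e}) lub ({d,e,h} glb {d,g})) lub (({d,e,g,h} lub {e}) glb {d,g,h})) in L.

{g}

{g,h} ∧ {h} = {h}
{h} ∨ {e,g} = {e,g,h}
{} ∨ {g} = {g}
{d,e,g,h} ∧ {} = {}
{g} ∨ {} = {g}
{e,g,h} ∧ {g} = {g}
{g,h} ∨ {e} = {e,g,h}
{d,e,h} ∧ {d,g} = {d}
{e,g,h} ∨ {d} = {d,e,g,h}
{d,e,g,h} ∨ {e} = {d,e,g,h}
{d,e,g,h} ∧ {d,g,h} = {d,g,h}
{d,e,g,h} ∨ {d,g,h} = {d,e,g,h}
{g} ∧ {d,e,g,h} = {g}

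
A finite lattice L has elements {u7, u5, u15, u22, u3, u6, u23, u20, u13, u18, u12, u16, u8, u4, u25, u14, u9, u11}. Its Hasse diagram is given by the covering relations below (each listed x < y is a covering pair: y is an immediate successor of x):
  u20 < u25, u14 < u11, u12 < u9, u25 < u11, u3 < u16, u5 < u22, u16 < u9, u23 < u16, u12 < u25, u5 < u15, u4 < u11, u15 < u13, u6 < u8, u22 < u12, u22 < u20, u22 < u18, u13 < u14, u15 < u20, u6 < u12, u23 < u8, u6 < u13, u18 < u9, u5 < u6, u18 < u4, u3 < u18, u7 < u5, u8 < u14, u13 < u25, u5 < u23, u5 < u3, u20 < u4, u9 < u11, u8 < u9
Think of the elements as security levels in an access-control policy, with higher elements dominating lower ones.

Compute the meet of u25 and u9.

Common lower bounds of {u25, u9}: u12, u22, u5, u6, u7.
The greatest among these is u12.

u12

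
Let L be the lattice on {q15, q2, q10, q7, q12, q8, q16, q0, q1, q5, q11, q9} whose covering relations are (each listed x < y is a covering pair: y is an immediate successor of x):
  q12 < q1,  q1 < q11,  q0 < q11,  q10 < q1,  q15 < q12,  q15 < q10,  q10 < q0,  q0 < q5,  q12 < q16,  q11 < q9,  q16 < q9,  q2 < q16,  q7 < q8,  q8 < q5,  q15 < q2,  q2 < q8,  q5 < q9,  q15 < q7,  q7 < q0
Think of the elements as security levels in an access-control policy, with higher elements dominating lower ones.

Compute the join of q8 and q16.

q9

Common upper bounds of {q8, q16}: q9.
The least among these is q9.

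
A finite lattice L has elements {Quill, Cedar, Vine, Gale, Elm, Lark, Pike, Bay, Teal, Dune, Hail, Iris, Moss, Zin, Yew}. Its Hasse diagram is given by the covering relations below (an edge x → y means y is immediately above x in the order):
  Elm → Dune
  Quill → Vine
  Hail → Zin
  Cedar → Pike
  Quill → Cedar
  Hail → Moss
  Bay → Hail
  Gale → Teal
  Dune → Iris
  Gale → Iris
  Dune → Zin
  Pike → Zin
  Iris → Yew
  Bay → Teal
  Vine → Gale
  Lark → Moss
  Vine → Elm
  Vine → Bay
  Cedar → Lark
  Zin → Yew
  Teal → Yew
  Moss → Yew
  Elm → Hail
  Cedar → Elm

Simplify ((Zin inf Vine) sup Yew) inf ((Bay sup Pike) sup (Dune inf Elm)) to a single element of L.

Zin

Zin ∧ Vine = Vine
Vine ∨ Yew = Yew
Bay ∨ Pike = Zin
Dune ∧ Elm = Elm
Zin ∨ Elm = Zin
Yew ∧ Zin = Zin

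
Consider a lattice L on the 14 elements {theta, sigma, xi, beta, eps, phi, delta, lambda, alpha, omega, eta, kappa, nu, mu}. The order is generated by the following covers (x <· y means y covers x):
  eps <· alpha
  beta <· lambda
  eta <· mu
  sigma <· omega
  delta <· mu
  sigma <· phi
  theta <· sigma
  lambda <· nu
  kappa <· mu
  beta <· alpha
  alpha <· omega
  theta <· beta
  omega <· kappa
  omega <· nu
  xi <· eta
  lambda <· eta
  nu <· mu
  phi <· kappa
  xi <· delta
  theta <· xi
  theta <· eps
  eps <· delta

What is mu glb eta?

Common lower bounds of {mu, eta}: beta, eta, lambda, theta, xi.
The greatest among these is eta.

eta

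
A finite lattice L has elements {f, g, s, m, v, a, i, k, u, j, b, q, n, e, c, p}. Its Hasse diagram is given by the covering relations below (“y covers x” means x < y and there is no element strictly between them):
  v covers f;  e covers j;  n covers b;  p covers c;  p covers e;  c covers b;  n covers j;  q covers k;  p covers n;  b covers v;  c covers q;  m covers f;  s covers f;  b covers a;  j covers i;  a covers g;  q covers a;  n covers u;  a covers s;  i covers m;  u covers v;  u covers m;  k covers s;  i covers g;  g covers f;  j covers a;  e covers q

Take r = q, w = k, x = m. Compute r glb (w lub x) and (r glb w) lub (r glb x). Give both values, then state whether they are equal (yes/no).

w lub x = e, so r glb (w lub x) = q glb e = q.
r glb w = k and r glb x = f, so (r glb w) lub (r glb x) = k lub f = k.
Equal: no.

q; k; no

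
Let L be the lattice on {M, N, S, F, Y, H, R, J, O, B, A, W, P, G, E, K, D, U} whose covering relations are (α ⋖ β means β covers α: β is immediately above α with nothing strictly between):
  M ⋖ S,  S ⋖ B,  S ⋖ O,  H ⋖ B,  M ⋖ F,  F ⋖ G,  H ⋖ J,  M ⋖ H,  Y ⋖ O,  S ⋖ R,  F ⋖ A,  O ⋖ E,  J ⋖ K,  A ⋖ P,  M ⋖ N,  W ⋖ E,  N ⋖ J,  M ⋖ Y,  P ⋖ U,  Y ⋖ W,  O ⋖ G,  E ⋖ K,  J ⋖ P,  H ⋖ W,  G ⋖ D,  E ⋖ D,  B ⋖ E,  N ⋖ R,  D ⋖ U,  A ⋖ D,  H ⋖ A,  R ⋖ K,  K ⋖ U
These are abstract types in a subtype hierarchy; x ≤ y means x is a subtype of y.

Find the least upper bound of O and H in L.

E

Common upper bounds of {O, H}: D, E, K, U.
The least among these is E.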